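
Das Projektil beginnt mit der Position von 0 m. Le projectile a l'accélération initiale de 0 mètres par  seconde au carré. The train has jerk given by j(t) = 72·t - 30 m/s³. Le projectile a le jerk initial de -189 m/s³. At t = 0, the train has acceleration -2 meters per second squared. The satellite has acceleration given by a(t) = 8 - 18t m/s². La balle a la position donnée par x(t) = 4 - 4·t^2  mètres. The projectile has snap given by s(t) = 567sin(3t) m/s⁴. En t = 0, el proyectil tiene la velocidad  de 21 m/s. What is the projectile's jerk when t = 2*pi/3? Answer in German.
Wir müssen unsere Gleichung für den Snap s(t) = 567·sin(3·t) 1-mal integrieren. Das Integral von dem Snap ist der Ruck. Mit j(0) = -189 erhalten wir j(t) = -189·cos(3·t). Aus der Gleichung für den Ruck j(t) = -189·cos(3·t), setzen wir t = 2*pi/3 ein und erhalten j = -189.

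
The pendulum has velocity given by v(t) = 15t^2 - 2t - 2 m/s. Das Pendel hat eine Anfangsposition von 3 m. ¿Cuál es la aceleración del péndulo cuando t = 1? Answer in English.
Starting from velocity v(t) = 15·t^2 - 2·t - 2, we take 1 derivative. Differentiating velocity, we get acceleration: a(t) = 30·t - 2. Using a(t) = 30·t - 2 and substituting t = 1, we find a = 28.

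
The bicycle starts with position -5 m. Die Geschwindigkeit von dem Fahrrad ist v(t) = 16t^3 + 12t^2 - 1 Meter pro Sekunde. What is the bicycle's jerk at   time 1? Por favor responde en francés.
Pour résoudre ceci, nous devons prendre 2 dérivées de notre équation de la vitesse v(t) = 16·t^3 + 12·t^2 - 1. En dérivant la vitesse, nous obtenons l'accélération: a(t) = 48·t^2 + 24·t. La dérivée de l'accélération donne le jerk: j(t) = 96·t + 24. En utilisant j(t) = 96·t + 24 et en substituant t = 1, nous trouvons j = 120.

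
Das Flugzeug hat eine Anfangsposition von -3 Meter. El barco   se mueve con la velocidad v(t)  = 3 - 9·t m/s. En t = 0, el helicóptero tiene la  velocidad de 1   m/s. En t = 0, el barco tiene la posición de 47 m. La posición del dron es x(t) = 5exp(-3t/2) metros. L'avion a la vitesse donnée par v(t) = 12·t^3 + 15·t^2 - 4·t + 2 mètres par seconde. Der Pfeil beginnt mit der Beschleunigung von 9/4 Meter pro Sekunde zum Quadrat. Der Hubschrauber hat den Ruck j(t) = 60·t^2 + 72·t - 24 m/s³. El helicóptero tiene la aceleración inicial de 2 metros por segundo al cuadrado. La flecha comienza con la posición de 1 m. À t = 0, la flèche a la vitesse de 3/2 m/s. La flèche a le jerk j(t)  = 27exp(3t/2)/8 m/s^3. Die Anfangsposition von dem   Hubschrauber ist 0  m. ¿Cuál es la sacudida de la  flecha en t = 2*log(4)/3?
Tenemos la sacudida j(t) = 27·exp(3·t/2)/8. Sustituyendo t = 2*log(4)/3: j(2*log(4)/3) = 27/2.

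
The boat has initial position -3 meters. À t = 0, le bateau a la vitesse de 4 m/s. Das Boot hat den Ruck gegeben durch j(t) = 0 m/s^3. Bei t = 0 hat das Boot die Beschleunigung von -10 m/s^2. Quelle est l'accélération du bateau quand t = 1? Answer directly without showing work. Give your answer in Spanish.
En t = 1, a = -10.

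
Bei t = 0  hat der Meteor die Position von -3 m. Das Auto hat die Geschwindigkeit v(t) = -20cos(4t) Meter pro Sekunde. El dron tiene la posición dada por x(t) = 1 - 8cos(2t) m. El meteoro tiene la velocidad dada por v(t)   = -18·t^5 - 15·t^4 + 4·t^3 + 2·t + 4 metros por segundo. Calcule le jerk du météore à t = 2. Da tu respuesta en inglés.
To solve this, we need to take 2 derivatives of our velocity equation v(t) = -18·t^5 - 15·t^4 + 4·t^3 + 2·t + 4. Differentiating velocity, we get acceleration: a(t) = -90·t^4 - 60·t^3 + 12·t^2 + 2. Taking d/dt of a(t), we find j(t) = -360·t^3 - 180·t^2 + 24·t. We have jerk j(t) = -360·t^3 - 180·t^2 + 24·t. Substituting t = 2: j(2) = -3552.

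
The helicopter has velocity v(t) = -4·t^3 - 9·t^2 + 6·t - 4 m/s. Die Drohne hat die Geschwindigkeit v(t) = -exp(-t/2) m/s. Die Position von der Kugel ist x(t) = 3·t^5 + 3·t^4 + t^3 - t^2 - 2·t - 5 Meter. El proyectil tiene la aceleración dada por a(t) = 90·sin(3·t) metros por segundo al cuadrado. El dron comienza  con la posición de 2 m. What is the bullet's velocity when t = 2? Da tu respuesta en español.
Debemos derivar nuestra ecuación de la posición x(t) = 3·t^5 + 3·t^4 + t^3 - t^2 - 2·t - 5 1 vez. Derivando la posición, obtenemos la velocidad: v(t) = 15·t^4 + 12·t^3 + 3·t^2 - 2·t - 2. Usando v(t) = 15·t^4 + 12·t^3 + 3·t^2 - 2·t - 2 y sustituyendo t = 2, encontramos v = 342.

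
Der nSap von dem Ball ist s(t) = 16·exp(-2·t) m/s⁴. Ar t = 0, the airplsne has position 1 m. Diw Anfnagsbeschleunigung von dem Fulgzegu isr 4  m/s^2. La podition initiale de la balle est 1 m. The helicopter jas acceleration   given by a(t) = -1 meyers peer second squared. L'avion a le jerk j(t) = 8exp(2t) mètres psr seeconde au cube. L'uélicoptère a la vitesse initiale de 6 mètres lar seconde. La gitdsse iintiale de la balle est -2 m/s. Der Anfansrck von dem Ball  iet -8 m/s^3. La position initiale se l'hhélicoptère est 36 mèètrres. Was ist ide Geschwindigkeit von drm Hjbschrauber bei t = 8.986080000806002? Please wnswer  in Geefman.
Um dies zu lösen, müssen wir 1 Integral unserer Gleichung für die Beschleunigung a(t) = -1 finden. Das Integral von der Beschleunigung ist die Geschwindigkeit. Mit v(0) = 6 erhalten wir v(t) = 6 - t. Aus der Gleichung für die Geschwindigkeit v(t) = 6 - t, setzen wir t = 8.986080000806002 ein und erhalten v = -2.98608000080600.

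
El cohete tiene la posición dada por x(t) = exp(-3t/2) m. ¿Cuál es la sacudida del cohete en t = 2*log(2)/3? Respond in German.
Wir müssen unsere Gleichung für die Position x(t) = exp(-3·t/2) 3-mal ableiten. Die Ableitung von der Position ergibt die Geschwindigkeit: v(t) = -3·exp(-3·t/2)/2. Durch Ableiten von der Geschwindigkeit erhalten wir die Beschleunigung: a(t) = 9·exp(-3·t/2)/4. Die Ableitung von der Beschleunigung ergibt den Ruck: j(t) = -27·exp(-3·t/2)/8. Wir haben den Ruck j(t) = -27·exp(-3·t/2)/8. Durch Einsetzen von t = 2*log(2)/3: j(2*log(2)/3) = -27/16.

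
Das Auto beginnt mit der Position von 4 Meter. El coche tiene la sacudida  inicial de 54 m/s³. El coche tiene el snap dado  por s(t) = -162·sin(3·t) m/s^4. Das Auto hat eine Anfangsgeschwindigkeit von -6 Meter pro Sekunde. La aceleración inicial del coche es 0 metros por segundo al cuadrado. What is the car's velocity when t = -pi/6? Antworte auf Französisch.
Nous devons intégrer notre équation du snap s(t) = -162·sin(3·t) 3 fois. La primitive du snap est le jerk. En utilisant j(0) = 54, nous obtenons j(t) = 54·cos(3·t). La primitive du jerk est l'accélération. En utilisant a(0) = 0, nous obtenons a(t) = 18·sin(3·t). En prenant ∫a(t)dt et en appliquant v(0) = -6, nous trouvons v(t) = -6·cos(3·t). De l'équation de la vitesse v(t) = -6·cos(3·t), nous substituons t = -pi/6 pour obtenir v = 0.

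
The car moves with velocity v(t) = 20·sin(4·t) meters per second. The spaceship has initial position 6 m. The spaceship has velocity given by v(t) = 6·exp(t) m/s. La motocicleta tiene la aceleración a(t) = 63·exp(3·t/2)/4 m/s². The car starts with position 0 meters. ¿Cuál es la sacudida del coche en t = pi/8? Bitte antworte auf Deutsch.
Um dies zu lösen, müssen wir 2 Ableitungen unserer Gleichung für die Geschwindigkeit v(t) = 20·sin(4·t) nehmen. Mit d/dt von v(t) finden wir a(t) = 80·cos(4·t). Mit d/dt von a(t) finden wir j(t) = -320·sin(4·t). Mit j(t) = -320·sin(4·t) und Einsetzen von t = pi/8, finden wir j = -320.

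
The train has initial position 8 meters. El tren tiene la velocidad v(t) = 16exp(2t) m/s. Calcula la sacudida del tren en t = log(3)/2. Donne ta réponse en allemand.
Ausgehend von der Geschwindigkeit v(t) = 16·exp(2·t), nehmen wir 2 Ableitungen. Die Ableitung von der Geschwindigkeit ergibt die Beschleunigung: a(t) = 32·exp(2·t). Die Ableitung von der Beschleunigung ergibt den Ruck: j(t) = 64·exp(2·t). Mit j(t) = 64·exp(2·t) und Einsetzen von t = log(3)/2, finden wir j = 192.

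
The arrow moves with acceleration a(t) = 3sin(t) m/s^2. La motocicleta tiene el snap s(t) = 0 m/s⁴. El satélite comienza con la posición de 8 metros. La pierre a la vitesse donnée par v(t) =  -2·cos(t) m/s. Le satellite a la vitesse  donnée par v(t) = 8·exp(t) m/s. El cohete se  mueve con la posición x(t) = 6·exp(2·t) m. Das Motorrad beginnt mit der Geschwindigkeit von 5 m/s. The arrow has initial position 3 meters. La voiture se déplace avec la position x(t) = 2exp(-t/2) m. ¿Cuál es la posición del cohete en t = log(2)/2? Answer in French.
En utilisant x(t) = 6·exp(2·t) et en substituant t = log(2)/2, nous trouvons x = 12.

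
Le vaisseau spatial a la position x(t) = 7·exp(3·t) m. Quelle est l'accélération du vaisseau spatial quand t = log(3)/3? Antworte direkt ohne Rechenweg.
a(log(3)/3) = 189.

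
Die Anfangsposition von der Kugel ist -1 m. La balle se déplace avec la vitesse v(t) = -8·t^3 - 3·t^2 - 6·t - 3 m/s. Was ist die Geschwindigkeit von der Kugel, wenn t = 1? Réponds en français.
En utilisant v(t) = -8·t^3 - 3·t^2 - 6·t - 3 et en substituant t = 1, nous trouvons v = -20.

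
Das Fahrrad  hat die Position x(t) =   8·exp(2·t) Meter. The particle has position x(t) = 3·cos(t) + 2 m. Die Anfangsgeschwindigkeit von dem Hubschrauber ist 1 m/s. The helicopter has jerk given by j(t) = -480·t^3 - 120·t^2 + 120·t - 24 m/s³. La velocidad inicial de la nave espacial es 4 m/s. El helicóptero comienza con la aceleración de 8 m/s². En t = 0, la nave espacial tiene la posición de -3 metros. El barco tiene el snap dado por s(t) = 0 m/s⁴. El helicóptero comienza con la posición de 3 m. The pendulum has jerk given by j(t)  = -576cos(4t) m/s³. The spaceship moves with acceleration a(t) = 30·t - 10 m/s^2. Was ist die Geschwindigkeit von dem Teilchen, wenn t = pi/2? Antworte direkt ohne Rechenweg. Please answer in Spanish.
En t = pi/2, v = -3.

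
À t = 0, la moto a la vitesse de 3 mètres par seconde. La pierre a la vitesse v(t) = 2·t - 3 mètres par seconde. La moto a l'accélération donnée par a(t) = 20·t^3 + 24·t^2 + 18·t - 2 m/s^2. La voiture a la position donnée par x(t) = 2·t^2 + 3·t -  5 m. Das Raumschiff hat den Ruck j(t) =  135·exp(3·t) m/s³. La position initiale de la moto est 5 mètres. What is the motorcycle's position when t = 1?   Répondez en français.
Pour résoudre ceci, nous devons prendre 2 primitives de notre équation de l'accélération a(t) = 20·t^3 + 24·t^2 + 18·t - 2. En prenant ∫a(t)dt et en appliquant v(0) = 3, nous trouvons v(t) = 5·t^4 + 8·t^3 + 9·t^2 - 2·t + 3. L'intégrale de la vitesse est la position. En utilisant x(0) = 5, nous obtenons x(t) = t^5 + 2·t^4 + 3·t^3 - t^2 + 3·t + 5. Nous avons la position x(t) = t^5 + 2·t^4 + 3·t^3 - t^2 + 3·t + 5. En substituant t = 1: x(1) = 13.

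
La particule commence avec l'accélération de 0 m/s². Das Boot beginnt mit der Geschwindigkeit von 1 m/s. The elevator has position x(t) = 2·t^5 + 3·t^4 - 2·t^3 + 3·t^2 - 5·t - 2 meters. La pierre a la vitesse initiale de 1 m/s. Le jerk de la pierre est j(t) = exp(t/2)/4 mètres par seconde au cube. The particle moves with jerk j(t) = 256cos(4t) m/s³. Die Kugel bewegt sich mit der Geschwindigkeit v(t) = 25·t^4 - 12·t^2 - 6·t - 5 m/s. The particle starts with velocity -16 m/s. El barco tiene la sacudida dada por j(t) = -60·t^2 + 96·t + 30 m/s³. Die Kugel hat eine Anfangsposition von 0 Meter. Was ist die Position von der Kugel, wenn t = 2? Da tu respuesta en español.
Partiendo de la velocidad v(t) = 25·t^4 - 12·t^2 - 6·t - 5, tomamos 1 antiderivada. La integral de la velocidad, con x(0) = 0, da la posición: x(t) = 5·t^5 - 4·t^3 - 3·t^2 - 5·t. Tenemos la posición x(t) = 5·t^5 - 4·t^3 - 3·t^2 - 5·t. Sustituyendo t = 2: x(2) = 106.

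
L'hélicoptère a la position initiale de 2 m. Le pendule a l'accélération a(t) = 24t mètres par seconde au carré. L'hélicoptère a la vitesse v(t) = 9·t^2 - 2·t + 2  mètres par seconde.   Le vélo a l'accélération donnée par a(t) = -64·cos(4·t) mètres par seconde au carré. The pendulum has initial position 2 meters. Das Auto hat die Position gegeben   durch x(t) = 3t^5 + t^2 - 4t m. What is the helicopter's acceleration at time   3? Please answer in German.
Ausgehend von der Geschwindigkeit v(t) = 9·t^2 - 2·t + 2, nehmen wir 1 Ableitung. Die Ableitung von der Geschwindigkeit ergibt die Beschleunigung: a(t) = 18·t - 2. Wir haben die Beschleunigung a(t) = 18·t - 2. Durch Einsetzen von t = 3: a(3) = 52.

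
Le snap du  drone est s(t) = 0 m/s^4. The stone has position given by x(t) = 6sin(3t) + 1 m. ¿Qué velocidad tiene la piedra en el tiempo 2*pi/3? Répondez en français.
Pour résoudre ceci, nous devons prendre 1 dérivée de notre équation de la position x(t) = 6·sin(3·t) + 1. En dérivant la position, nous obtenons la vitesse: v(t) = 18·cos(3·t). Nous avons la vitesse v(t) = 18·cos(3·t). En substituant t = 2*pi/3: v(2*pi/3) = 18.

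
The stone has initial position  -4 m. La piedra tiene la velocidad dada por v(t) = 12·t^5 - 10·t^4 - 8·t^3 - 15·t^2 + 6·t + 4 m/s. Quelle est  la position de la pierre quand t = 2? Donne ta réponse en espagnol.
Para resolver esto, necesitamos tomar 1 integral de nuestra ecuación de la velocidad v(t) = 12·t^5 - 10·t^4 - 8·t^3 - 15·t^2 + 6·t + 4. La antiderivada de la velocidad, con x(0) = -4, da la posición: x(t) = 2·t^6 - 2·t^5 - 2·t^4 - 5·t^3 + 3·t^2 + 4·t - 4. Tenemos la posición x(t) = 2·t^6 - 2·t^5 - 2·t^4 - 5·t^3 + 3·t^2 + 4·t - 4. Sustituyendo t = 2: x(2) = 8.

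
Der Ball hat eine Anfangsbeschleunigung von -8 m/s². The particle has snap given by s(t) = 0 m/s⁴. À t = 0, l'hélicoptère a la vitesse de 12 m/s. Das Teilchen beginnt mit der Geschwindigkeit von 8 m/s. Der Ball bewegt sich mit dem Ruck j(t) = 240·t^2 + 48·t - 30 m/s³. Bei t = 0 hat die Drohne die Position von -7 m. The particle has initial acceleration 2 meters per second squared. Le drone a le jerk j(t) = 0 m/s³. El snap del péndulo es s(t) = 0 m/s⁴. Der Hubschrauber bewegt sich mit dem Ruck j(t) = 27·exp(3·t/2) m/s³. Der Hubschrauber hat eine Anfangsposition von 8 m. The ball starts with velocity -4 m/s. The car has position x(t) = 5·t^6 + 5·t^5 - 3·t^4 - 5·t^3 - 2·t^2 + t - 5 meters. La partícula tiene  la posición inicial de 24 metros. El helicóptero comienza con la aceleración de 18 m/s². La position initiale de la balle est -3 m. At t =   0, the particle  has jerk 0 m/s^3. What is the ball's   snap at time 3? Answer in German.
Ausgehend von dem Ruck j(t) = 240·t^2 + 48·t - 30, nehmen wir 1 Ableitung. Die Ableitung von dem Ruck ergibt den Snap: s(t) = 480·t + 48. Wir haben den Snap s(t) = 480·t + 48. Durch Einsetzen von t = 3: s(3) = 1488.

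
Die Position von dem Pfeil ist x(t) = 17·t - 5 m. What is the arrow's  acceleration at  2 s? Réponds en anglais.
Starting from position x(t) = 17·t - 5, we take 2 derivatives. Taking d/dt of x(t), we find v(t) = 17. Taking d/dt of v(t), we find a(t) = 0. We have acceleration a(t) = 0. Substituting t = 2: a(2) = 0.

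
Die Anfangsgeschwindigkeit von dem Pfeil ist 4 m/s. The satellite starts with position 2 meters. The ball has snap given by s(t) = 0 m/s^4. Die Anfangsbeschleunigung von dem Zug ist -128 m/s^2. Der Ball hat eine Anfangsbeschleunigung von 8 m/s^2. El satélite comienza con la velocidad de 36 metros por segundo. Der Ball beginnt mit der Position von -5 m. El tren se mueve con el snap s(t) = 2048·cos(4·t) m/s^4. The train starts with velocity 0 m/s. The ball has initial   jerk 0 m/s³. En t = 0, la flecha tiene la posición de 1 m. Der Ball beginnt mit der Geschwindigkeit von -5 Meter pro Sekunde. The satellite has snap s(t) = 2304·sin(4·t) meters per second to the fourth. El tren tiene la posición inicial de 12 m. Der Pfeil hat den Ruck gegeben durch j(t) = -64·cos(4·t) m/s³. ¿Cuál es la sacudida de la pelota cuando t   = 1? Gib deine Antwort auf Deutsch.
Ausgehend von dem Snap s(t) = 0, nehmen wir 1 Stammfunktion. Die Stammfunktion von dem Snap ist der Ruck. Mit j(0) = 0 erhalten wir j(t) = 0. Wir haben den Ruck j(t) = 0. Durch Einsetzen von t = 1: j(1) = 0.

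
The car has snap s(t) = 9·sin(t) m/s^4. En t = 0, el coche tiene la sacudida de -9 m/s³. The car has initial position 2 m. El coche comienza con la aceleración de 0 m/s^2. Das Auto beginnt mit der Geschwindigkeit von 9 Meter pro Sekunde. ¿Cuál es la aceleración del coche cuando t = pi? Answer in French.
En partant du snap s(t) = 9·sin(t), nous prenons 2 intégrales. En prenant ∫s(t)dt et en appliquant j(0) = -9, nous trouvons j(t) = -9·cos(t). L'intégrale du jerk, avec a(0) = 0, donne l'accélération: a(t) = -9·sin(t). De l'équation de l'accélération a(t) = -9·sin(t), nous substituons t = pi pour obtenir a = 0.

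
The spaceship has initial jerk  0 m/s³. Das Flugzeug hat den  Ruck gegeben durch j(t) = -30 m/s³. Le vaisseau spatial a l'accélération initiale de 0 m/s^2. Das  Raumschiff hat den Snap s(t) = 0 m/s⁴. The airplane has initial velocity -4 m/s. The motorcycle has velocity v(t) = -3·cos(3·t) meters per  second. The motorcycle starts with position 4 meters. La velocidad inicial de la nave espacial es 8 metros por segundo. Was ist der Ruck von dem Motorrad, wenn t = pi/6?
Ausgehend von der Geschwindigkeit v(t) = -3·cos(3·t), nehmen wir 2 Ableitungen. Die Ableitung von der Geschwindigkeit ergibt die Beschleunigung: a(t) = 9·sin(3·t). Durch Ableiten von der Beschleunigung erhalten wir den Ruck: j(t) = 27·cos(3·t). Aus der Gleichung für den Ruck j(t) = 27·cos(3·t), setzen wir t = pi/6 ein und erhalten j = 0.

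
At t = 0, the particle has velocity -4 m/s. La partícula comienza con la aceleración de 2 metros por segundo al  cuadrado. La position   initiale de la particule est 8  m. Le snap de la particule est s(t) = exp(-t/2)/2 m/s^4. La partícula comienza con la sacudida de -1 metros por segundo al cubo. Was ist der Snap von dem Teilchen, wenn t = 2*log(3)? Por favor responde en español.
De la ecuación del snap s(t) = exp(-t/2)/2, sustituimos t = 2*log(3) para obtener s = 1/6.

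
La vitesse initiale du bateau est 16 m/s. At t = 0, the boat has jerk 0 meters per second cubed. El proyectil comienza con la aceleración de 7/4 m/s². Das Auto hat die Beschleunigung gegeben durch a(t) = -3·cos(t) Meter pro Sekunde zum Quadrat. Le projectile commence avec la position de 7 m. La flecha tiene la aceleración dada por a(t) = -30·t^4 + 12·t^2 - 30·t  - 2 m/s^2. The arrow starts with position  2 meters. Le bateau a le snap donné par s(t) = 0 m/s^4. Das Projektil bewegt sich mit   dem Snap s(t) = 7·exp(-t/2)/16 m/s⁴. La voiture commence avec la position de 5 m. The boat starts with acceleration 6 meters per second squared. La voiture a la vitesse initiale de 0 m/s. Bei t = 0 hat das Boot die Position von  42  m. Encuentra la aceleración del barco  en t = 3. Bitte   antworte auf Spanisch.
Debemos encontrar la integral de nuestra ecuación del snap s(t) = 0 2 veces. Tomando ∫s(t)dt y aplicando j(0) = 0, encontramos j(t) = 0. Integrando la sacudida y usando la condición inicial a(0) = 6, obtenemos a(t) = 6. Usando a(t) = 6 y sustituyendo t = 3, encontramos a = 6.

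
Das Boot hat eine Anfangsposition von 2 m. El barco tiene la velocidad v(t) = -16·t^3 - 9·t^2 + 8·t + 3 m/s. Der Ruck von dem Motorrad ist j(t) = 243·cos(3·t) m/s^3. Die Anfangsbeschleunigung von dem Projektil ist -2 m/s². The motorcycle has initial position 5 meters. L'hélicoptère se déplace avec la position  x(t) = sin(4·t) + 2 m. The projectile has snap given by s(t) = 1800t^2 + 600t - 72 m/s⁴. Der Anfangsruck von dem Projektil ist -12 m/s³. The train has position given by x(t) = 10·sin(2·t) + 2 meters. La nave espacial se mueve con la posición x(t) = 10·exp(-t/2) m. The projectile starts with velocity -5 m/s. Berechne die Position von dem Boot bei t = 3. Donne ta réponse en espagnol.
Para resolver esto, necesitamos tomar 1 integral de nuestra ecuación de la velocidad v(t) = -16·t^3 - 9·t^2 + 8·t + 3. La antiderivada de la velocidad es la posición. Usando x(0) = 2, obtenemos x(t) = -4·t^4 - 3·t^3 + 4·t^2 + 3·t + 2. Usando x(t) = -4·t^4 - 3·t^3 + 4·t^2 + 3·t + 2 y sustituyendo t = 3, encontramos x = -358.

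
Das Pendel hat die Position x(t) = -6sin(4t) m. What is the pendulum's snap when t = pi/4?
Starting from position x(t) = -6·sin(4·t), we take 4 derivatives. Taking d/dt of x(t), we find v(t) = -24·cos(4·t). Taking d/dt of v(t), we find a(t) = 96·sin(4·t). The derivative of acceleration gives jerk: j(t) = 384·cos(4·t). Differentiating jerk, we get snap: s(t) = -1536·sin(4·t). Using s(t) = -1536·sin(4·t) and substituting t = pi/4, we find s = 0.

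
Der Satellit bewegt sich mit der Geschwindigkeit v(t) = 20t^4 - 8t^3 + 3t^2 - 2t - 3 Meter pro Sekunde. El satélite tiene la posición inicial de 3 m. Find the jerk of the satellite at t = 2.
To solve this, we need to take 2 derivatives of our velocity equation v(t) = 20·t^4 - 8·t^3 + 3·t^2 - 2·t - 3. The derivative of velocity gives acceleration: a(t) = 80·t^3 - 24·t^2 + 6·t - 2. The derivative of acceleration gives jerk: j(t) = 240·t^2 - 48·t + 6. We have jerk j(t) = 240·t^2 - 48·t + 6. Substituting t = 2: j(2) = 870.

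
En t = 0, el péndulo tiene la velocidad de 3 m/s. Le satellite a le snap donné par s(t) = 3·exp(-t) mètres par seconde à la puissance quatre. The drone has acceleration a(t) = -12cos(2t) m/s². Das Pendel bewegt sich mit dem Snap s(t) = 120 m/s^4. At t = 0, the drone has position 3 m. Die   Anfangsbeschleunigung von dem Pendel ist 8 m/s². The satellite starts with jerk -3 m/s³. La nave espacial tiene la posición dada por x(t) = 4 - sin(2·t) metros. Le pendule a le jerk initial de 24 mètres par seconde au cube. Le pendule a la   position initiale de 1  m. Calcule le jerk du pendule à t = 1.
Nous devons intégrer notre équation du snap s(t) = 120 1 fois. En prenant ∫s(t)dt et en appliquant j(0) = 24, nous trouvons j(t) = 120·t + 24. De l'équation du jerk j(t) = 120·t + 24, nous substituons t = 1 pour obtenir j = 144.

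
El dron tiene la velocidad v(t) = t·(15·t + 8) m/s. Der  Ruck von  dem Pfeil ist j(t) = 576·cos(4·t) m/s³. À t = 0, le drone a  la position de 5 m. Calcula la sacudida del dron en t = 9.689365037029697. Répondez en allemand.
Ausgehend von der Geschwindigkeit v(t) = t·(15·t + 8), nehmen wir 2 Ableitungen. Durch Ableiten von der Geschwindigkeit erhalten wir die Beschleunigung: a(t) = 30·t + 8. Durch Ableiten von der Beschleunigung erhalten wir den Ruck: j(t) = 30. Mit j(t) = 30 und Einsetzen von t = 9.689365037029697, finden wir j = 30.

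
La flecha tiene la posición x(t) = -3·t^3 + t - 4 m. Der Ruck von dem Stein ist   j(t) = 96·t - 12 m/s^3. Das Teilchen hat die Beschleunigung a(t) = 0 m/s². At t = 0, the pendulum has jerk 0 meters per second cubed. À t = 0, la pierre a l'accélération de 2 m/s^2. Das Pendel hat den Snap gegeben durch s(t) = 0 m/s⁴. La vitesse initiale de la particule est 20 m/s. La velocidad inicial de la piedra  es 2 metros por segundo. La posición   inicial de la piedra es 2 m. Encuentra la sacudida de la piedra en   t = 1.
Usando j(t) = 96·t - 12 y sustituyendo t = 1, encontramos j = 84.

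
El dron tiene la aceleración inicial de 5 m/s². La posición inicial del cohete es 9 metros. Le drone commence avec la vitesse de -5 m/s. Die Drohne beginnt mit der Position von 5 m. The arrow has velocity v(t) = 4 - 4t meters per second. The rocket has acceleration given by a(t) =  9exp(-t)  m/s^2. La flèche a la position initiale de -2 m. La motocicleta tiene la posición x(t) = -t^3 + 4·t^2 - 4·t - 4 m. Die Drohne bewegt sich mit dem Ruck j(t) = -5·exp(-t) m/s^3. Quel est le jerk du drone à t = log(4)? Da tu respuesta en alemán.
Mit j(t) = -5·exp(-t) und Einsetzen von t = log(4), finden wir j = -5/4.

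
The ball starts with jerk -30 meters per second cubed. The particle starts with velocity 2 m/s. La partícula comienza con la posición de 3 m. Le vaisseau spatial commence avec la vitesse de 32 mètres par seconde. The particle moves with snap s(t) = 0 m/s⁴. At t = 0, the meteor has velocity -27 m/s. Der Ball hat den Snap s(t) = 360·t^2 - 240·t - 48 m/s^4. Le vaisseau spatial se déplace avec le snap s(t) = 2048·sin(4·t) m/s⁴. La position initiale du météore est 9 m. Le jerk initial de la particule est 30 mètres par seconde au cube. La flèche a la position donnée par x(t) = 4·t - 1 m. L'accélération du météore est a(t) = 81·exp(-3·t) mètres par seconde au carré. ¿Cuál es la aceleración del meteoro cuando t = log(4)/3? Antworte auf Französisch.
De l'équation de l'accélération a(t) = 81·exp(-3·t), nous substituons t = log(4)/3 pour obtenir a = 81/4.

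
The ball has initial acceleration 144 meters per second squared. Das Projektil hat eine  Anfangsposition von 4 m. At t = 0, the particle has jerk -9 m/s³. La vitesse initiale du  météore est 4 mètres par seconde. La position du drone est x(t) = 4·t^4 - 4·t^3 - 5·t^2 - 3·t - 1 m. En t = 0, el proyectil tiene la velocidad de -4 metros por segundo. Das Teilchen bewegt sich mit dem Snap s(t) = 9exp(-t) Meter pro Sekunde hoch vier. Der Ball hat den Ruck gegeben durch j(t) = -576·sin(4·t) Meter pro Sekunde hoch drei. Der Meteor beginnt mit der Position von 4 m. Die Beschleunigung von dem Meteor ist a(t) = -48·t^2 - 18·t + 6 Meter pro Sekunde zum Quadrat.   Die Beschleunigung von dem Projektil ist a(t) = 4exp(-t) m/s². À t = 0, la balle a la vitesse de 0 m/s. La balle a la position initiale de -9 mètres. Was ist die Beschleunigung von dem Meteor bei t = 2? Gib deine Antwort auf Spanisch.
De la ecuación de la aceleración a(t) = -48·t^2 - 18·t + 6, sustituimos t = 2 para obtener a = -222.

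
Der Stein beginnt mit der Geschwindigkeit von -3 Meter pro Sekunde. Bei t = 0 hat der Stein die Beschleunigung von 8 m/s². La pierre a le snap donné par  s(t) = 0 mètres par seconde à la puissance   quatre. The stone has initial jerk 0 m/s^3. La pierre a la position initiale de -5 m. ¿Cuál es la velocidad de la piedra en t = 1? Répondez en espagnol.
Para resolver esto, necesitamos tomar 3 antiderivadas de nuestra ecuación del snap s(t) = 0. Integrando el snap y usando la condición inicial j(0) = 0, obtenemos j(t) = 0. La antiderivada de la sacudida es la aceleración. Usando a(0) = 8, obtenemos a(t) = 8. La antiderivada de la aceleración, con v(0) = -3, da la velocidad: v(t) = 8·t - 3. Usando v(t) = 8·t - 3 y sustituyendo t = 1, encontramos v = 5.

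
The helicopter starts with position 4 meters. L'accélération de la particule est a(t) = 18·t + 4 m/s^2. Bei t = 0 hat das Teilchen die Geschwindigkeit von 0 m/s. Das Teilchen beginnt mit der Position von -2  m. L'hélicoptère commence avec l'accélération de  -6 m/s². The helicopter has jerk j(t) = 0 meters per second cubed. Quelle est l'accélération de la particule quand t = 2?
En utilisant a(t) = 18·t + 4 et en substituant t = 2, nous trouvons a = 40.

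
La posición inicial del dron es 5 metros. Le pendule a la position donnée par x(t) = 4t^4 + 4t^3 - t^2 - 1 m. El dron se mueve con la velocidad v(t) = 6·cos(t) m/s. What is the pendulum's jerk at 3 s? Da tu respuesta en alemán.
Wir müssen unsere Gleichung für die Position x(t) = 4·t^4 + 4·t^3 - t^2 - 1 3-mal ableiten. Mit d/dt von x(t) finden wir v(t) = 16·t^3 + 12·t^2 - 2·t. Durch Ableiten von der Geschwindigkeit erhalten wir die Beschleunigung: a(t) = 48·t^2 + 24·t - 2. Durch Ableiten von der Beschleunigung erhalten wir den Ruck: j(t) = 96·t + 24. Wir haben den Ruck j(t) = 96·t + 24. Durch Einsetzen von t = 3: j(3) = 312.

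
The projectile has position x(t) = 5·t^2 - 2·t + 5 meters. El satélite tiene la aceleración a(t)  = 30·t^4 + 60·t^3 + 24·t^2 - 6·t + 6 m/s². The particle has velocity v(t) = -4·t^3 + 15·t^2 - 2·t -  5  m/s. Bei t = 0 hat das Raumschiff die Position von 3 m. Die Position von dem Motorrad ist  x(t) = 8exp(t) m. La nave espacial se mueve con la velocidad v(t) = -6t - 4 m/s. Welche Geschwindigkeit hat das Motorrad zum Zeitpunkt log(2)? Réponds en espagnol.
Para resolver esto, necesitamos tomar 1 derivada de nuestra ecuación de la posición x(t) = 8·exp(t). Derivando la posición, obtenemos la velocidad: v(t) = 8·exp(t). Usando v(t) = 8·exp(t) y sustituyendo t = log(2), encontramos v = 16.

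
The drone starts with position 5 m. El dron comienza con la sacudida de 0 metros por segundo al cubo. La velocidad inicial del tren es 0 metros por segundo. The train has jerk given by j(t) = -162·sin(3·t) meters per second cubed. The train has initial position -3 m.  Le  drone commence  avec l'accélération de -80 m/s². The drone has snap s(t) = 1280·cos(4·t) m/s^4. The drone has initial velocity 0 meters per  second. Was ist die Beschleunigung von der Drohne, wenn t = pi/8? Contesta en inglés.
We need to integrate our snap equation s(t) = 1280·cos(4·t) 2 times. Integrating snap and using the initial condition j(0) = 0, we get j(t) = 320·sin(4·t). The antiderivative of jerk is acceleration. Using a(0) = -80, we get a(t) = -80·cos(4·t). Using a(t) = -80·cos(4·t) and substituting t = pi/8, we find a = 0.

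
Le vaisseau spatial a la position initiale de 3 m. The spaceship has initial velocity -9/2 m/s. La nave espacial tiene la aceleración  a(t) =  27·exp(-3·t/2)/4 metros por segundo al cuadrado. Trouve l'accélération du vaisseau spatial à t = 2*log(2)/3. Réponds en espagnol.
Usando a(t) = 27·exp(-3·t/2)/4 y sustituyendo t = 2*log(2)/3, encontramos a = 27/8.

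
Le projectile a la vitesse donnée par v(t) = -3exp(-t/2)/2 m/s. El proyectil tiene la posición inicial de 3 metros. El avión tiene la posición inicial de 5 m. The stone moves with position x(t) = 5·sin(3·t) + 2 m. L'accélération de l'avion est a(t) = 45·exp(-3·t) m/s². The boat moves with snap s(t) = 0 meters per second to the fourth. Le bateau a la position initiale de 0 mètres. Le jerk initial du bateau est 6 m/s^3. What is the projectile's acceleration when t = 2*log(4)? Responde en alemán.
Wir müssen unsere Gleichung für die Geschwindigkeit v(t) = -3·exp(-t/2)/2 1-mal ableiten. Durch Ableiten von der Geschwindigkeit erhalten wir die Beschleunigung: a(t) = 3·exp(-t/2)/4. Mit a(t) = 3·exp(-t/2)/4 und Einsetzen von t = 2*log(4), finden wir a = 3/16.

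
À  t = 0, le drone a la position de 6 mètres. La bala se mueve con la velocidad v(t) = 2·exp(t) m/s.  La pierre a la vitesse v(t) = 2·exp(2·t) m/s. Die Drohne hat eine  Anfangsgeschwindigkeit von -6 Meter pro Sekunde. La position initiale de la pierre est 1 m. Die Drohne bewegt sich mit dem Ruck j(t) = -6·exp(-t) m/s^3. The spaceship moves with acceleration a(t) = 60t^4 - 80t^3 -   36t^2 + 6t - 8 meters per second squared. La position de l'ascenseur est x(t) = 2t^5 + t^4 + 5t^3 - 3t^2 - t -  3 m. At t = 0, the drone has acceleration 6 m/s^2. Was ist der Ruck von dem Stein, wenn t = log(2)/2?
Ausgehend von der Geschwindigkeit v(t) = 2·exp(2·t), nehmen wir 2 Ableitungen. Durch Ableiten von der Geschwindigkeit erhalten wir die Beschleunigung: a(t) = 4·exp(2·t). Durch Ableiten von der Beschleunigung erhalten wir den Ruck: j(t) = 8·exp(2·t). Wir haben den Ruck j(t) = 8·exp(2·t). Durch Einsetzen von t = log(2)/2: j(log(2)/2) = 16.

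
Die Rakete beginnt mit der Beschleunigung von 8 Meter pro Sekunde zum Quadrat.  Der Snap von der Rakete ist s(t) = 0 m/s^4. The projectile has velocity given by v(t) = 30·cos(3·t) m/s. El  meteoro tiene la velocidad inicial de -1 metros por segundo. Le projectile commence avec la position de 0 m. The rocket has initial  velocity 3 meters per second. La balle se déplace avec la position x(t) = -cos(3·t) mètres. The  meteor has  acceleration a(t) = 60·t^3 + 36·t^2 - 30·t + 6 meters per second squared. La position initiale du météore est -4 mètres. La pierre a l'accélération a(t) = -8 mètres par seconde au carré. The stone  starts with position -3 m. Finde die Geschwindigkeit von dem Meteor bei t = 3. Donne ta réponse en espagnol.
Necesitamos integrar nuestra ecuación de la aceleración a(t) = 60·t^3 + 36·t^2 - 30·t + 6 1 vez. Integrando la aceleración y usando la condición inicial v(0) = -1, obtenemos v(t) = 15·t^4 + 12·t^3 - 15·t^2 + 6·t - 1. De la ecuación de la velocidad v(t) = 15·t^4 + 12·t^3 - 15·t^2 + 6·t - 1, sustituimos t = 3 para obtener v = 1421.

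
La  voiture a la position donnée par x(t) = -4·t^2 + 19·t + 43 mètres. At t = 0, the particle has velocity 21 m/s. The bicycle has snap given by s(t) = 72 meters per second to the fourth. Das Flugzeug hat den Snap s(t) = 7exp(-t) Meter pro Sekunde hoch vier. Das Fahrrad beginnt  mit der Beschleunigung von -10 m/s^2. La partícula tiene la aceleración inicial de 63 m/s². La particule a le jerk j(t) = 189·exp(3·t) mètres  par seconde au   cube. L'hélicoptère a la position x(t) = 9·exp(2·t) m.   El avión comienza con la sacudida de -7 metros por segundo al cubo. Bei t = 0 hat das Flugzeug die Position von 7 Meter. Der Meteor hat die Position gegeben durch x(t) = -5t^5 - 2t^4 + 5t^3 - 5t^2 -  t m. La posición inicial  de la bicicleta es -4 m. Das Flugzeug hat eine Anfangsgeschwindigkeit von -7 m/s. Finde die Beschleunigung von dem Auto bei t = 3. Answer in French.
Nous devons dériver notre équation de la position x(t) = -4·t^2 + 19·t + 43 2 fois. La dérivée de la position donne la vitesse: v(t) = 19 - 8·t. En dérivant la vitesse, nous obtenons l'accélération: a(t) = -8. De l'équation de l'accélération a(t) = -8, nous substituons t = 3 pour obtenir a = -8.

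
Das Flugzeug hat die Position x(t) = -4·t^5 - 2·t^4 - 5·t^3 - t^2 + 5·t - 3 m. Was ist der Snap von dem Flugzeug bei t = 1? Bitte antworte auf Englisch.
To solve this, we need to take 4 derivatives of our position equation x(t) = -4·t^5 - 2·t^4 - 5·t^3 - t^2 + 5·t - 3. The derivative of position gives velocity: v(t) = -20·t^4 - 8·t^3 - 15·t^2 - 2·t + 5. The derivative of velocity gives acceleration: a(t) = -80·t^3 - 24·t^2 - 30·t - 2. Differentiating acceleration, we get jerk: j(t) = -240·t^2 - 48·t - 30. Taking d/dt of j(t), we find s(t) = -480·t - 48. We have snap s(t) = -480·t - 48. Substituting t = 1: s(1) = -528.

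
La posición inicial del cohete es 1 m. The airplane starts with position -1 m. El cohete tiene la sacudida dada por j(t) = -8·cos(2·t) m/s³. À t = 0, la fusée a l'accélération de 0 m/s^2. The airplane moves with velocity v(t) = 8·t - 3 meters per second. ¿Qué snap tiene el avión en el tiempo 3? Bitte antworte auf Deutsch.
Ausgehend von der Geschwindigkeit v(t) = 8·t - 3, nehmen wir 3 Ableitungen. Die Ableitung von der Geschwindigkeit ergibt die Beschleunigung: a(t) = 8. Die Ableitung von der Beschleunigung ergibt den Ruck: j(t) = 0. Die Ableitung von dem Ruck ergibt den Snap: s(t) = 0. Wir haben den Snap s(t) = 0. Durch Einsetzen von t = 3: s(3) = 0.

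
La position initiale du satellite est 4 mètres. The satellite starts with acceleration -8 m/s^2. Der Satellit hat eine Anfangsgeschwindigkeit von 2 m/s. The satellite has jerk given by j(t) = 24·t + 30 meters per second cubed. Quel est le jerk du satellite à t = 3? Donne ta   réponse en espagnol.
Usando j(t) = 24·t + 30 y sustituyendo t = 3, encontramos j = 102.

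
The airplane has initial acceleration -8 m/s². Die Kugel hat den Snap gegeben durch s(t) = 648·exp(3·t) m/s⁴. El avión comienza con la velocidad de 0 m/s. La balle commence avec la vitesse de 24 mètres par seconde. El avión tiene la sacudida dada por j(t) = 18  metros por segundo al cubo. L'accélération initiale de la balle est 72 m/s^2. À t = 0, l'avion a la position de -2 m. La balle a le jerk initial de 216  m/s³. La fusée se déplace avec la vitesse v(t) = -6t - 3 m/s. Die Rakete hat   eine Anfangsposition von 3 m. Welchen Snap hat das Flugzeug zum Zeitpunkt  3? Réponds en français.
Nous devons dériver notre équation du jerk j(t) = 18 1 fois. La dérivée du jerk donne le snap: s(t) = 0. Nous avons le snap s(t) = 0. En substituant t = 3: s(3) = 0.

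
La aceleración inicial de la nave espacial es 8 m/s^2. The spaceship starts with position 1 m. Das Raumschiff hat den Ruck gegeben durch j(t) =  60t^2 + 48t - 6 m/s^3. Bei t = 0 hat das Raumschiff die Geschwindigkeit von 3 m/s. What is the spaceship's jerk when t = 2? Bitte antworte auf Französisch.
En utilisant j(t) = 60·t^2 + 48·t - 6 et en substituant t = 2, nous trouvons j = 330.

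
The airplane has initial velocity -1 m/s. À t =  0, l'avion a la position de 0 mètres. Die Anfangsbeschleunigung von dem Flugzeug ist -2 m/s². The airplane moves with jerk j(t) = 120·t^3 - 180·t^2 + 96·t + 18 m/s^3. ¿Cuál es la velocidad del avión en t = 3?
Para resolver esto, necesitamos tomar 2 antiderivadas de nuestra ecuación de la sacudida j(t) = 120·t^3 - 180·t^2 + 96·t + 18. Tomando ∫j(t)dt y aplicando a(0) = -2, encontramos a(t) = 30·t^4 - 60·t^3 + 48·t^2 + 18·t - 2. La antiderivada de la aceleración es la velocidad. Usando v(0) = -1, obtenemos v(t) = 6·t^5 - 15·t^4 + 16·t^3 + 9·t^2 - 2·t - 1. De la ecuación de la velocidad v(t) = 6·t^5 - 15·t^4 + 16·t^3 + 9·t^2 - 2·t - 1, sustituimos t = 3 para obtener v = 749.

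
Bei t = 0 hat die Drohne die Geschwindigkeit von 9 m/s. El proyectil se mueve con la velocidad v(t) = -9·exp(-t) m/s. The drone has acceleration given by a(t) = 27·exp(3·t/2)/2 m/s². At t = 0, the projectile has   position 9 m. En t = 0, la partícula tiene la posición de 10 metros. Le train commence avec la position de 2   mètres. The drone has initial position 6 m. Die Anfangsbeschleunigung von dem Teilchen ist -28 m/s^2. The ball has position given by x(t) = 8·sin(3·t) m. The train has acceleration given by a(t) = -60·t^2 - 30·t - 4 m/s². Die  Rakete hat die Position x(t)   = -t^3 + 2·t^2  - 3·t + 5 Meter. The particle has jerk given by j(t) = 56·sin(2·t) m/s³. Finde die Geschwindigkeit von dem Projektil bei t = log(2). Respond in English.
Using v(t) = -9·exp(-t) and substituting t = log(2), we find v = -9/2.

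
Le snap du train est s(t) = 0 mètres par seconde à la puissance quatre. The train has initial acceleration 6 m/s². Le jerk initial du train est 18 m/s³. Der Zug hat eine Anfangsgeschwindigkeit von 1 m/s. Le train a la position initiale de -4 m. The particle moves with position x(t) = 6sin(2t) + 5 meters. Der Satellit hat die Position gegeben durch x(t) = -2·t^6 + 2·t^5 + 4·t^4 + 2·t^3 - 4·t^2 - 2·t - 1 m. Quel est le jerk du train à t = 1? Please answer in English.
We must find the antiderivative of our snap equation s(t) = 0 1 time. Taking ∫s(t)dt and applying j(0) = 18, we find j(t) = 18. We have jerk j(t) = 18. Substituting t = 1: j(1) = 18.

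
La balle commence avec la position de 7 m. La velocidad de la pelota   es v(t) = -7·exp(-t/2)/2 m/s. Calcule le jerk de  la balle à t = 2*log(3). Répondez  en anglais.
To solve this, we need to take 2 derivatives of our velocity equation v(t) = -7·exp(-t/2)/2. The derivative of velocity gives acceleration: a(t) = 7·exp(-t/2)/4. The derivative of acceleration gives jerk: j(t) = -7·exp(-t/2)/8. Using j(t) = -7·exp(-t/2)/8 and substituting t = 2*log(3), we find j = -7/24.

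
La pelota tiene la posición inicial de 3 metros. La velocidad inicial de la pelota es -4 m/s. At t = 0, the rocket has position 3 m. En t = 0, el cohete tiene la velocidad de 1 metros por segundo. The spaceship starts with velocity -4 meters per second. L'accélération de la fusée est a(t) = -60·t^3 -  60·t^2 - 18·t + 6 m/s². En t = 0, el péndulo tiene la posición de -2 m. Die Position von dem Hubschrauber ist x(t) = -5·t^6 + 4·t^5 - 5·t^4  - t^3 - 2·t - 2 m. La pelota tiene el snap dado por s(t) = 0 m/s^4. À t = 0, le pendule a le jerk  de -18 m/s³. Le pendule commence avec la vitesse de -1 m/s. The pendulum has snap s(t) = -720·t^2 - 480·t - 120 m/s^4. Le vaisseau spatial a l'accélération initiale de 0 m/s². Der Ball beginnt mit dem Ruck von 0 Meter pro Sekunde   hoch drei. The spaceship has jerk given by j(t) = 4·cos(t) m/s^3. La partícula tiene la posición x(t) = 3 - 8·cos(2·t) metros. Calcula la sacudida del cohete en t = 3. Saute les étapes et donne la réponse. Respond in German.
Die Antwort ist -1998.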